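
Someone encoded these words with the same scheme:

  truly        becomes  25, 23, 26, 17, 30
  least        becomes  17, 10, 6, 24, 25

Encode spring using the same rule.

24, 21, 23, 14, 19, 12

The number is (letter's place in the alphabet, a=1) + 5.
On spring: s=19→24, p=16→21, r=18→23, i=9→14, n=14→19, g=7→12.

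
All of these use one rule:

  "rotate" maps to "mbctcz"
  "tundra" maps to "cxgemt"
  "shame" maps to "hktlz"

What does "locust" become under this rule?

r(17)→m(12) and o(14)→b(1) fit y≡21x+19 (mod 26); the inverse of 21 mod 26 is 5. Treating letters as 0–25, the rule is x ↦ 21x + 19 (mod 26).
On locust: l(11)→21·11+19≡16=q; o(14)→21·14+19≡1=b; c(2)→21·2+19≡9=j; u(20)→21·20+19≡23=x; s(18)→21·18+19≡7=h; t(19)→21·19+19≡2=c (all mod 26).

qbjxhc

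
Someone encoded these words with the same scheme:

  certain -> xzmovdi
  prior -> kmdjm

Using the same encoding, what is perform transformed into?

kzmajmh

Compare letters: c→x is +21, e→z is +21, r→m is +21 — a constant shift. Every letter moves 21 places later in the alphabet, wrapping around z→a.
Applying it to perform: p+21=k, e+21=z, r+21=m, f+21=a, o+21=j, r+21=m, m+21=h.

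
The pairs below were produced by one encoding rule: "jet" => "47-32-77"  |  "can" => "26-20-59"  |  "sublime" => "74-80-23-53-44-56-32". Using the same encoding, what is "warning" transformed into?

j(#10)→47 and e(#5)→32: differences scale by 3, so n = 3·pos + 17. Each letter becomes 3×(its alphabet position, a=1..z=26) + 17.
Applying it to warning: w=23→86, a=1→20, r=18→71, n=14→59, i=9→44, n=14→59, g=7→38.

86-20-71-59-44-59-38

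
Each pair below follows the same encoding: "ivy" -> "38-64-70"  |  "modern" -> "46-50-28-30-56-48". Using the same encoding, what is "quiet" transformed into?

54-62-38-30-60

i(#9)→38 and v(#22)→64: differences scale by 2, so n = 2·pos + 20. The formula is n = 2×(alphabet index, a=1) + 20.
On quiet: q=17→54, u=21→62, i=9→38, e=5→30, t=20→60.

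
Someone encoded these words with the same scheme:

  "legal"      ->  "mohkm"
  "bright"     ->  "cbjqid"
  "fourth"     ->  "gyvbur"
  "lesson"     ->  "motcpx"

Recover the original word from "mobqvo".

league

Shifts by position in legal: pos 0: l→m (+1), pos 1: e→o (+10), pos 2: g→h (+1), pos 3: a→k (+10) — repeating every 2. A repeating key of period 2 is used — shifts +1, +10 over and over.
Undoing it on mobqvo: m−1=l, o−10=e, b−1=a, q−10=g, v−1=u, o−10=e.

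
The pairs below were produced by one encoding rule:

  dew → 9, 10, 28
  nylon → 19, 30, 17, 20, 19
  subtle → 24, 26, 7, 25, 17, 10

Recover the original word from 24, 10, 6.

sea

d is letter #4 and maps to 9: an offset of 5. The number is (letter's place in the alphabet, a=1) + 5.
Decoding 24, 10, 6: 24→(24−5)÷1=19=s, 10→(10−5)÷1=5=e, 6→(6−5)÷1=1=a.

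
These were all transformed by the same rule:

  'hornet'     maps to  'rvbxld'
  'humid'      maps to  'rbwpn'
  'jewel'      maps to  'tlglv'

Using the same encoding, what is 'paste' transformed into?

zhcdl

Vowels shift forward by 7 and consonants shift forward by 10.
For paste: p(cons)+10=z, a(vowel)+7=h, s(cons)+10=c, t(cons)+10=d, e(vowel)+7=l.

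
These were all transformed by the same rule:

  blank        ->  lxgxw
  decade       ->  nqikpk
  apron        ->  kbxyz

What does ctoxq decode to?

Shifts by position in blank: pos 0: b→l (+10), pos 1: l→x (+12), pos 2: a→g (+6), pos 3: n→x (+10), pos 4: k→w (+12) — repeating every 3. It's a Vigenère-style cipher with numeric key [10,12,6]: position i shifts by key[i mod 3].
Reversing it on ctoxq: c−10=s, t−12=h, o−6=i, x−10=n, q−12=e.

shine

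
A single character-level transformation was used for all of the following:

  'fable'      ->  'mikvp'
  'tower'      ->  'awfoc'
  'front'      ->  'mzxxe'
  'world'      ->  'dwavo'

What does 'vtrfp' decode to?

olive

In fable: f→m is +7, a→i is +8, b→k is +9, l→v is +10 — the shift increases by 1 each position. Each letter shifts forward by (position + 7), i.e. 7, 8, 9, … — the shift grows by one for each successive letter.
Undoing it on vtrfp: v−7=o, t−8=l, r−9=i, f−10=v, p−11=e.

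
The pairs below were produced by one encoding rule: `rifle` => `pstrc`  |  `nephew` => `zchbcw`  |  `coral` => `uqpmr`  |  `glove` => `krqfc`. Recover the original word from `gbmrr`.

shall

r(17)→p(15) and i(8)→s(18) fit y≡17x+12 (mod 26); the inverse of 17 mod 26 is 23. Each letter's alphabet position (a=0..z=25) is mapped through 17·x+12 mod 26 — an affine cipher.
Reversing it on gbmrr: g(6)→23·(6−12)≡18=s; b(1)→23·(1−12)≡7=h; m(12)→23·(12−12)≡0=a; r(17)→23·(17−12)≡11=l; r(17)→23·(17−12)≡11=l (all mod 26).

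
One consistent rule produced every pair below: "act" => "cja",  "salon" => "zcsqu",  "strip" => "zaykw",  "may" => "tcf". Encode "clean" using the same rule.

jsgcu

The shift depends on letter class: consonant c→j is +7, but vowel a→c is +2. The rule splits by letter class: vowels +2, consonants +7.
On clean: c(cons)+7=j, l(cons)+7=s, e(vowel)+2=g, a(vowel)+2=c, n(cons)+7=u.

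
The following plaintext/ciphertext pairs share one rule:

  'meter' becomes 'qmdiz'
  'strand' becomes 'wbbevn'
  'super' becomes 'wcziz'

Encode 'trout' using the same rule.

xzyyb

The shifts repeat in a cycle of length 3: positions 0,1,… shift by +4, +8, +10, then the pattern repeats.
On trout: t+4=x, r+8=z, o+10=y, u+4=y, t+8=b.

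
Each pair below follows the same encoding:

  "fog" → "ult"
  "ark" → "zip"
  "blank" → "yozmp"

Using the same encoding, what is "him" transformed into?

Each pair mirrors across the alphabet (f↔u, o↔l, g↔t): positions sum to 25. Each letter is replaced by its mirror in the alphabet: a↔z, b↔y, c↔x, and so on (the Atbash cipher).
On him: h↔s, i↔r, m↔n.

srn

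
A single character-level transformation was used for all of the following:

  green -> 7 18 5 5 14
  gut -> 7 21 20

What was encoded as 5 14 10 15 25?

enjoy

g is letter #7 and maps to 7: an offset of 0. Each letter is replaced by its alphabet position (a=1, b=2, …, z=26).
Decoding 5 14 10 15 25: 5=e, 14=n, 10=j, 15=o, 25=y.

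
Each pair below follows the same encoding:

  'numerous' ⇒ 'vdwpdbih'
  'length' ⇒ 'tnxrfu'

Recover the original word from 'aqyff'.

Letter i (0-indexed) is shifted by i+8, so successive shifts are 8, 9, 10, ….
Decoding aqyff: a−8=s, q−9=h, y−10=o, f−11=u, f−12=t.

shout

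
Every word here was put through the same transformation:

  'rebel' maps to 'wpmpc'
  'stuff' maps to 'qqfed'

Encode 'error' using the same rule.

czccp

The output letters match the input read backwards, each shifted +11: rebel reversed is leber. The word is reversed, then every letter is shifted forward by 11.
For error: reverse → rorre; then shift: r+11=c, o+11=z, r+11=c, r+11=c, e+11=p.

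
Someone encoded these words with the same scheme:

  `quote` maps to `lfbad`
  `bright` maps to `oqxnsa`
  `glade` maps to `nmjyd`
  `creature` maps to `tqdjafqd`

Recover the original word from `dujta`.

Treating letters as 0–25, the rule is x ↦ 5x + 9 (mod 26).
Undoing it on dujta: d(3)→21·(3−9)≡4=e; u(20)→21·(20−9)≡23=x; j(9)→21·(9−9)≡0=a; t(19)→21·(19−9)≡2=c; a(0)→21·(0−9)≡19=t (all mod 26).

exact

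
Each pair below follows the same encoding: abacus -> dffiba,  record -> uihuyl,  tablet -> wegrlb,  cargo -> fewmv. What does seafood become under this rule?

viflvwm

Letter i (0-indexed) is shifted by i+3, so successive shifts are 3, 4, 5, ….
Applying it to seafood: s+3=v, e+4=i, a+5=f, f+6=l, o+7=v, o+8=w, d+9=m.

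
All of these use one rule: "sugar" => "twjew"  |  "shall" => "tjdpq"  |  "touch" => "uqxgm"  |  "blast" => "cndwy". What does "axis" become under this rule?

The shift increases by 1 at each position, starting from +1: 1, 2, 3, ….
Applying it to axis: a+1=b, x+2=z, i+3=l, s+4=w.

bzlw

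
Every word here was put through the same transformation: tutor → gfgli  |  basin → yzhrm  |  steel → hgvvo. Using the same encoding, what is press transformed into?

Each pair mirrors across the alphabet (t↔g, u↔f, t↔g): positions sum to 25. This is the alphabet-reversal cipher (Atbash): a becomes z, b becomes y, etc.
On press: p↔k, r↔i, e↔v, s↔h, s↔h.

kivhh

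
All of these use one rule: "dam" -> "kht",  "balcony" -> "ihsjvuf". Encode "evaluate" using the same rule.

Compare letters: d→k is +7, a→h is +7, m→t is +7 — a constant shift. This is a Caesar cipher with shift 7.
For evaluate: e+7=l, v+7=c, a+7=h, l+7=s, u+7=b, a+7=h, t+7=a, e+7=l.

lchsbhal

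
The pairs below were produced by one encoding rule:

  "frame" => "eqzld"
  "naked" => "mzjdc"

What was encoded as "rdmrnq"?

sensor

Each letter is shifted forward by 25 in the alphabet (a Caesar shift of +25).
Undoing it on rdmrnq: r−25=s, d−25=e, m−25=n, r−25=s, n−25=o, q−25=r.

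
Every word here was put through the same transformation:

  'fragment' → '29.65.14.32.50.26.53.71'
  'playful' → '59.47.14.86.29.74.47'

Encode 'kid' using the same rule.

f(#6)→29 and r(#18)→65: differences scale by 3, so n = 3·pos + 11. With a=1..z=26, the number is 3·pos + 11.
For kid: k=11→44, i=9→38, d=4→23.

44.38.23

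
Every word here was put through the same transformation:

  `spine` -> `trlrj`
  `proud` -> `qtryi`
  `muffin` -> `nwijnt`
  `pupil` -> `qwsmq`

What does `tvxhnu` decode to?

In spine: s→t is +1, p→r is +2, i→l is +3, n→r is +4 — the shift increases by 1 each position. Each letter shifts forward by (position + 1), i.e. 1, 2, 3, … — the shift grows by one for each successive letter.
Undoing it on tvxhnu: t−1=s, v−2=t, x−3=u, h−4=d, n−5=i, u−6=o.

studio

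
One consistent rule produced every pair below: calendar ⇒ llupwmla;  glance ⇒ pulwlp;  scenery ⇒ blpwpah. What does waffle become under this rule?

The shift depends on letter class: consonant c→l is +9, but vowel a→l is +11. The rule splits by letter class: vowels +11, consonants +9.
Applying it to waffle: w(cons)+9=f, a(vowel)+11=l, f(cons)+9=o, f(cons)+9=o, l(cons)+9=u, e(vowel)+11=p.

flooup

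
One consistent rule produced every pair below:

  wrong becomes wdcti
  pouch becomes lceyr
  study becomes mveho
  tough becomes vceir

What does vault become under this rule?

ngebv

w(22)→w(22) and r(17)→d(3) fit y≡9x+6 (mod 26); the inverse of 9 mod 26 is 3. Treating letters as 0–25, the rule is x ↦ 9x + 6 (mod 26).
For vault: v(21)→9·21+6≡13=n; a(0)→9·0+6≡6=g; u(20)→9·20+6≡4=e; l(11)→9·11+6≡1=b; t(19)→9·19+6≡21=v (all mod 26).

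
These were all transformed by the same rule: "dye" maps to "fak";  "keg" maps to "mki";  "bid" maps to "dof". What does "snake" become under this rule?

upgmk

The shift depends on letter class: consonant d→f is +2, but vowel e→k is +6. Vowels shift forward by 6 and consonants shift forward by 2.
For snake: s(cons)+2=u, n(cons)+2=p, a(vowel)+6=g, k(cons)+2=m, e(vowel)+6=k.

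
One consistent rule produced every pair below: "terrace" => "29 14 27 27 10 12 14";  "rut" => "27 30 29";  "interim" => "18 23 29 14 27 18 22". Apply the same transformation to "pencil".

25 14 23 12 18 21

Letters become their 1-based position plus 9 (so a→10, b→11, …).
Applying it to pencil: p=16→25, e=5→14, n=14→23, c=3→12, i=9→18, l=12→21.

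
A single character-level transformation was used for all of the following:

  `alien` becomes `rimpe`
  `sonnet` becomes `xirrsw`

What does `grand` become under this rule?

hrevk

The output letters match the input read backwards, each shifted +4: alien reversed is neila. Two steps: reverse the string, then apply a Caesar shift of +4.
Applying it to grand: reverse → dnarg; then shift: d+4=h, n+4=r, a+4=e, r+4=v, g+4=k.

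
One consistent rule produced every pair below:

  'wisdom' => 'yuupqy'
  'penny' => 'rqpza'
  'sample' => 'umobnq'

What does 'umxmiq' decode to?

savage

The shifts repeat in a cycle of length 2: positions 0,1,… shift by +2, +12, then the pattern repeats.
Reversing it on umxmiq: u−2=s, m−12=a, x−2=v, m−12=a, i−2=g, q−12=e.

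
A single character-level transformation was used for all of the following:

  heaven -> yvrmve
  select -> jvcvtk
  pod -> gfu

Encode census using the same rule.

tvejlj

Compare letters: h→y is +17, e→v is +17, a→r is +17 — a constant shift. It's a constant shift of +17 (ROT17).
For census: c+17=t, e+17=v, n+17=e, s+17=j, u+17=l, s+17=j.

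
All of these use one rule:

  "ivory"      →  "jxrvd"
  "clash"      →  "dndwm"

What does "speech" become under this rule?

trhihn

In ivory: i→j is +1, v→x is +2, o→r is +3, r→v is +4 — the shift increases by 1 each position. Each letter shifts forward by (position + 1), i.e. 1, 2, 3, … — the shift grows by one for each successive letter.
Applying it to speech: s+1=t, p+2=r, e+3=h, e+4=i, c+5=h, h+6=n.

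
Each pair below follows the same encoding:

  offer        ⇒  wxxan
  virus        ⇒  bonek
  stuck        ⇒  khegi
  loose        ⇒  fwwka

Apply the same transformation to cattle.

gmhhfa

o(14)→w(22) and f(5)→x(23) fit y≡23x+12 (mod 26); the inverse of 23 mod 26 is 17. This is an affine cipher: with a=0,…,z=25, each position x becomes (23x+12) mod 26.
For cattle: c(2)→23·2+12≡6=g; a(0)→23·0+12≡12=m; t(19)→23·19+12≡7=h; t(19)→23·19+12≡7=h; l(11)→23·11+12≡5=f; e(4)→23·4+12≡0=a (all mod 26).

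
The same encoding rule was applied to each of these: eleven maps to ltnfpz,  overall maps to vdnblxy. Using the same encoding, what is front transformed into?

mzxxe

In eleven: e→l is +7, l→t is +8, e→n is +9, v→f is +10 — the shift increases by 1 each position. The shift increases by 1 at each position, starting from +7: 7, 8, 9, ….
Applying it to front: f+7=m, r+8=z, o+9=x, n+10=x, t+11=e.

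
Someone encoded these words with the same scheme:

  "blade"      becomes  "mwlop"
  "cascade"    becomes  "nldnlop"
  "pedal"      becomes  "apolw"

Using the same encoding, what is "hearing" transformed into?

splctyr

Compare letters: b→m is +11, l→w is +11, a→l is +11 — a constant shift. Each letter is shifted forward by 11 in the alphabet (a Caesar shift of +11).
For hearing: h+11=s, e+11=p, a+11=l, r+11=c, i+11=t, n+11=y, g+11=r.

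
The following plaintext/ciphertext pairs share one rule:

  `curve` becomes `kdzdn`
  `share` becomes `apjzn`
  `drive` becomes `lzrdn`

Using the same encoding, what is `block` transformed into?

Vowels shift forward by 9 and consonants shift forward by 8.
Applying it to block: b(cons)+8=j, l(cons)+8=t, o(vowel)+9=x, c(cons)+8=k, k(cons)+8=s.

jtxks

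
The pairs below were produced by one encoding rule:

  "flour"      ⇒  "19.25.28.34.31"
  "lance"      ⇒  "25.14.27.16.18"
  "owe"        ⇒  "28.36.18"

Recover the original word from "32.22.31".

f is letter #6 and maps to 19: an offset of 13. Letters become their 1-based position plus 13 (so a→14, b→15, …).
Decoding 32.22.31: 32→(32−13)÷1=19=s, 22→(22−13)÷1=9=i, 31→(31−13)÷1=18=r.

sir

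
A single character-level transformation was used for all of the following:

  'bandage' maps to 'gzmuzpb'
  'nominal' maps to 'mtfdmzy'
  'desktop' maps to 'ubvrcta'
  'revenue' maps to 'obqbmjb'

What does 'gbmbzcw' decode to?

b(1)→g(6) and a(0)→z(25) fit y≡7x+25 (mod 26); the inverse of 7 mod 26 is 15. Treating letters as 0–25, the rule is x ↦ 7x + 25 (mod 26).
Undoing it on gbmbzcw: g(6)→15·(6−25)≡1=b; b(1)→15·(1−25)≡4=e; m(12)→15·(12−25)≡13=n; b(1)→15·(1−25)≡4=e; z(25)→15·(25−25)≡0=a; c(2)→15·(2−25)≡19=t; w(22)→15·(22−25)≡7=h (all mod 26).

beneath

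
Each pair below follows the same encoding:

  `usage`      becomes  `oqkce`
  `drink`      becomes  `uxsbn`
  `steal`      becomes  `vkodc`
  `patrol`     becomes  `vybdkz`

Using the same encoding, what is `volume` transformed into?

owevyf

The word is reversed, then every letter is shifted forward by 10.
For volume: reverse → emulov; then shift: e+10=o, m+10=w, u+10=e, l+10=v, o+10=y, v+10=f.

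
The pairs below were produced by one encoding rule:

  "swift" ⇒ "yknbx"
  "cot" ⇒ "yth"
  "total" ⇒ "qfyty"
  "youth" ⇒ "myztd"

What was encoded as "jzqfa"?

value

The output letters match the input read backwards, each shifted +5: swift reversed is tfiws. Two steps: reverse the string, then apply a Caesar shift of +5.
Reversing it on jzqfa: shift back: j−5=e, z−5=u, q−5=l, f−5=a, a−5=v → eulav; then reverse → value.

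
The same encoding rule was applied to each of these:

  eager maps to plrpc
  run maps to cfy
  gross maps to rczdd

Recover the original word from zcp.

It's a constant shift of +11 (ROT11).
Reversing it on zcp: z−11=o, c−11=r, p−11=e.

ore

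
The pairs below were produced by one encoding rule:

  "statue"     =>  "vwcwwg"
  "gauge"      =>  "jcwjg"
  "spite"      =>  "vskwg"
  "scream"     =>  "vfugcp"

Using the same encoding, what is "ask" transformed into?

The shift depends on letter class: consonant s→v is +3, but vowel a→c is +2. Two shifts are in play — +2 for a/e/i/o/u, +3 for every other letter.
On ask: a(vowel)+2=c, s(cons)+3=v, k(cons)+3=n.

cvn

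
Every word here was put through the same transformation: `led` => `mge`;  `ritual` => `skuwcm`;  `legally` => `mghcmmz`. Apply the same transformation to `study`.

Two shifts are in play — +2 for a/e/i/o/u, +1 for every other letter.
Applying it to study: s(cons)+1=t, t(cons)+1=u, u(vowel)+2=w, d(cons)+1=e, y(cons)+1=z.

tuwez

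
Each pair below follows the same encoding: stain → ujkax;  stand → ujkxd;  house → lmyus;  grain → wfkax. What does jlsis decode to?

theme

Each letter's alphabet position (a=0..z=25) is mapped through 15·x+10 mod 26 — an affine cipher.
Undoing it on jlsis: j(9)→7·(9−10)≡19=t; l(11)→7·(11−10)≡7=h; s(18)→7·(18−10)≡4=e; i(8)→7·(8−10)≡12=m; s(18)→7·(18−10)≡4=e (all mod 26).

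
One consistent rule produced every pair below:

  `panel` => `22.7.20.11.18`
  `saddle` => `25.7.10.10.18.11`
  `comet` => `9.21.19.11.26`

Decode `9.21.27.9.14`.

p is letter #16 and maps to 22: an offset of 6. Each letter is replaced by its alphabet position (a=1..z=26) + 6.
Reversing it on 9.21.27.9.14: 9→(9−6)÷1=3=c, 21→(21−6)÷1=15=o, 27→(27−6)÷1=21=u, 9→(9−6)÷1=3=c, 14→(14−6)÷1=8=h.

couch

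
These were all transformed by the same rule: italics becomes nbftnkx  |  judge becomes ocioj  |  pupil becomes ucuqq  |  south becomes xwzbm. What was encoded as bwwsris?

workman

Shifts by position in italics: pos 0: i→n (+5), pos 1: t→b (+8), pos 2: a→f (+5), pos 3: l→t (+8) — repeating every 2. The shifts repeat in a cycle of length 2: positions 0,1,… shift by +5, +8, then the pattern repeats.
Undoing it on bwwsris: b−5=w, w−8=o, w−5=r, s−8=k, r−5=m, i−8=a, s−5=n.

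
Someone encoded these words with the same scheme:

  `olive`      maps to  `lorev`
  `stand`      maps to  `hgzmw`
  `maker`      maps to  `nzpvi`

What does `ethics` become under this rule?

vgsrxh

Each pair mirrors across the alphabet (o↔l, l↔o, i↔r): positions sum to 25. Letters are reflected about the middle of the alphabet (position → 25−position): Atbash.
On ethics: e↔v, t↔g, h↔s, i↔r, c↔x, s↔h.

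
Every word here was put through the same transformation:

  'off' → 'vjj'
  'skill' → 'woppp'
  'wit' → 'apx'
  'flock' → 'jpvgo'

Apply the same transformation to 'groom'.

Vowels shift forward by 7 and consonants shift forward by 4.
Applying it to groom: g(cons)+4=k, r(cons)+4=v, o(vowel)+7=v, o(vowel)+7=v, m(cons)+4=q.

kvvvq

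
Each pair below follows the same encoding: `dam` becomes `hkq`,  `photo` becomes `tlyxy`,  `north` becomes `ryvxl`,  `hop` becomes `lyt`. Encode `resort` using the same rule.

vowyvx

The shift depends on letter class: consonant d→h is +4, but vowel a→k is +10. Vowels shift forward by 10 and consonants shift forward by 4.
Applying it to resort: r(cons)+4=v, e(vowel)+10=o, s(cons)+4=w, o(vowel)+10=y, r(cons)+4=v, t(cons)+4=x.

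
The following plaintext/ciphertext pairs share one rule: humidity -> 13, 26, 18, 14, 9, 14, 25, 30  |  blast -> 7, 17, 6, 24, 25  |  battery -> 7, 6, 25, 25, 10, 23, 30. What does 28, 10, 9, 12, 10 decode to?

wedge

h is letter #8 and maps to 13: an offset of 5. Letters become their 1-based position plus 5 (so a→6, b→7, …).
Decoding 28, 10, 9, 12, 10: 28→(28−5)÷1=23=w, 10→(10−5)÷1=5=e, 9→(9−5)÷1=4=d, 12→(12−5)÷1=7=g, 10→(10−5)÷1=5=e.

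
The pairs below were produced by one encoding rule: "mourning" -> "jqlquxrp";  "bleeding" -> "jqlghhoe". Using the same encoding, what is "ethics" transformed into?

Read the word backwards and shift each letter +3.
For ethics: reverse → scihte; then shift: s+3=v, c+3=f, i+3=l, h+3=k, t+3=w, e+3=h.

vflkwh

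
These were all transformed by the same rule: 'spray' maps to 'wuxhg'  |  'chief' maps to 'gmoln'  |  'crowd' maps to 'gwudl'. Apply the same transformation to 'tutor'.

In spray: s→w is +4, p→u is +5, r→x is +6, a→h is +7 — the shift increases by 1 each position. The shift increases by 1 at each position, starting from +4: 4, 5, 6, ….
Applying it to tutor: t+4=x, u+5=z, t+6=z, o+7=v, r+8=z.

xzzvz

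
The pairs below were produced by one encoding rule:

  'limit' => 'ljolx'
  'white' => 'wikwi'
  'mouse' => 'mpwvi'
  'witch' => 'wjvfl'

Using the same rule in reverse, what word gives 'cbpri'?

In limit: l→l is +0, i→j is +1, m→o is +2, i→l is +3 — the shift increases by 1 each position. The shift increases by 1 at each position, starting from +0: 0, 1, 2, ….
Decoding cbpri: c−0=c, b−1=a, p−2=n, r−3=o, i−4=e.

canoe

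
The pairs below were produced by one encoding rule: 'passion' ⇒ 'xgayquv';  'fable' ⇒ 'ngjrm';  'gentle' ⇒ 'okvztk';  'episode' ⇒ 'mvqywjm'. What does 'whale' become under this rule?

Shifts by position in passion: pos 0: p→x (+8), pos 1: a→g (+6), pos 2: s→a (+8), pos 3: s→y (+6) — repeating every 2. A repeating key of period 2 is used — shifts +8, +6 over and over.
On whale: w+8=e, h+6=n, a+8=i, l+6=r, e+8=m.

enirm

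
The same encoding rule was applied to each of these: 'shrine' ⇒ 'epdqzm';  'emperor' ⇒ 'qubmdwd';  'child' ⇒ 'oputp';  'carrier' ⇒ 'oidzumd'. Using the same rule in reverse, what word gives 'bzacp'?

proud

Shifts by position in shrine: pos 0: s→e (+12), pos 1: h→p (+8), pos 2: r→d (+12), pos 3: i→q (+8) — repeating every 2. The shifts repeat in a cycle of length 2: positions 0,1,… shift by +12, +8, then the pattern repeats.
Undoing it on bzacp: b−12=p, z−8=r, a−12=o, c−8=u, p−12=d.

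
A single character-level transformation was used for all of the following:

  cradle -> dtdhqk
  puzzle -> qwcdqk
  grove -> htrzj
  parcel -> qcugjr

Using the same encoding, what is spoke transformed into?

In cradle: c→d is +1, r→t is +2, a→d is +3, d→h is +4 — the shift increases by 1 each position. The shift increases by 1 at each position, starting from +1: 1, 2, 3, ….
On spoke: s+1=t, p+2=r, o+3=r, k+4=o, e+5=j.

trroj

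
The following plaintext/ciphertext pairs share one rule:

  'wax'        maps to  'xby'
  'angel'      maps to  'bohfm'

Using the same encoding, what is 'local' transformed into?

Compare letters: w→x is +1, a→b is +1, x→y is +1 — a constant shift. Every letter moves 1 place later in the alphabet, wrapping around z→a.
On local: l+1=m, o+1=p, c+1=d, a+1=b, l+1=m.

mpdbm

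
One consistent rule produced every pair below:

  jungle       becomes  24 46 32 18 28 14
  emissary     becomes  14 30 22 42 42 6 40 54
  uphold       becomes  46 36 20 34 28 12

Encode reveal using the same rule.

40 14 48 14 6 28

j(#10)→24 and u(#21)→46: differences scale by 2, so n = 2·pos + 4. Each letter becomes 2×(its alphabet position, a=1..z=26) + 4.
On reveal: r=18→40, e=5→14, v=22→48, e=5→14, a=1→6, l=12→28.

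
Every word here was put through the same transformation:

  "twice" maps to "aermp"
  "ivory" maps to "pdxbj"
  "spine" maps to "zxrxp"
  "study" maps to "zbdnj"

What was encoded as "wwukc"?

Letter i (0-indexed) is shifted by i+7, so successive shifts are 7, 8, 9, ….
Undoing it on wwukc: w−7=p, w−8=o, u−9=l, k−10=a, c−11=r.

polar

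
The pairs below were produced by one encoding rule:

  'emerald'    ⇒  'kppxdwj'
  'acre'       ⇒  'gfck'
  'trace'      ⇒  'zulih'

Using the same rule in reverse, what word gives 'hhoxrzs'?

bedroom

Shifts by position in emerald: pos 0: e→k (+6), pos 1: m→p (+3), pos 2: e→p (+11), pos 3: r→x (+6), pos 4: a→d (+3), pos 5: l→w (+11) — repeating every 3. A repeating key of period 3 is used — shifts +6, +3, +11 over and over.
Decoding hhoxrzs: h−6=b, h−3=e, o−11=d, x−6=r, r−3=o, z−11=o, s−6=m.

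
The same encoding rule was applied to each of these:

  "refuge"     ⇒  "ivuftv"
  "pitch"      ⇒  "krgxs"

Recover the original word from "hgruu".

stiff

Each pair mirrors across the alphabet (r↔i, e↔v, f↔u): positions sum to 25. This is the alphabet-reversal cipher (Atbash): a becomes z, b becomes y, etc.
Reversing it on hgruu: h↔s, g↔t, r↔i, u↔f, u↔f.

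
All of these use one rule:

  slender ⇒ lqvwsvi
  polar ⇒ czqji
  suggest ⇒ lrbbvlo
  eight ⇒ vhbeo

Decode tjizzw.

maroon

s(18)→l(11) and l(11)→q(16) fit y≡3x+9 (mod 26); the inverse of 3 mod 26 is 9. This is an affine cipher: with a=0,…,z=25, each position x becomes (3x+9) mod 26.
Undoing it on tjizzw: t(19)→9·(19−9)≡12=m; j(9)→9·(9−9)≡0=a; i(8)→9·(8−9)≡17=r; z(25)→9·(25−9)≡14=o; z(25)→9·(25−9)≡14=o; w(22)→9·(22−9)≡13=n (all mod 26).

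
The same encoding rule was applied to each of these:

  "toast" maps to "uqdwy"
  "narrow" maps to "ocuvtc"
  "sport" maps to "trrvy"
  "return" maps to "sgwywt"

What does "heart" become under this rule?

igdvy

In toast: t→u is +1, o→q is +2, a→d is +3, s→w is +4 — the shift increases by 1 each position. The shift increases by 1 at each position, starting from +1: 1, 2, 3, ….
Applying it to heart: h+1=i, e+2=g, a+3=d, r+4=v, t+5=y.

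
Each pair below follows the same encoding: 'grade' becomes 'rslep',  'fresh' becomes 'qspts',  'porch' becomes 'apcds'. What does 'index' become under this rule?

toofi

Shifts by position in grade: pos 0: g→r (+11), pos 1: r→s (+1), pos 2: a→l (+11), pos 3: d→e (+1) — repeating every 2. A repeating key of period 2 is used — shifts +11, +1 over and over.
Applying it to index: i+11=t, n+1=o, d+11=o, e+1=f, x+11=i.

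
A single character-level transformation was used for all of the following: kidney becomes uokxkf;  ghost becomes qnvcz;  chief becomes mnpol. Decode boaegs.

ritual

It's a Vigenère-style cipher with numeric key [10,6,7]: position i shifts by key[i mod 3].
Reversing it on boaegs: b−10=r, o−6=i, a−7=t, e−10=u, g−6=a, s−7=l.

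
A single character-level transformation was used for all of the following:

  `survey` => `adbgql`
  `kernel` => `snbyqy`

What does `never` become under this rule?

In survey: s→a is +8, u→d is +9, r→b is +10, v→g is +11 — the shift increases by 1 each position. Letter i (0-indexed) is shifted by i+8, so successive shifts are 8, 9, 10, ….
On never: n+8=v, e+9=n, v+10=f, e+11=p, r+12=d.

vnfpd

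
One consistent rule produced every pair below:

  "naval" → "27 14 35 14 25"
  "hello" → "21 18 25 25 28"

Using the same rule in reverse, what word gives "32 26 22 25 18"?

n is letter #14 and maps to 27: an offset of 13. Each letter is replaced by its alphabet position (a=1..z=26) + 13.
Reversing it on 32 26 22 25 18: 32→(32−13)÷1=19=s, 26→(26−13)÷1=13=m, 22→(22−13)÷1=9=i, 25→(25−13)÷1=12=l, 18→(18−13)÷1=5=e.

smile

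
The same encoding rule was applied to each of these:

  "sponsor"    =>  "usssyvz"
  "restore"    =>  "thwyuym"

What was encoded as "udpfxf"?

salary

In sponsor: s→u is +2, p→s is +3, o→s is +4, n→s is +5 — the shift increases by 1 each position. Each letter shifts forward by (position + 2), i.e. 2, 3, 4, … — the shift grows by one for each successive letter.
Reversing it on udpfxf: u−2=s, d−3=a, p−4=l, f−5=a, x−6=r, f−7=y.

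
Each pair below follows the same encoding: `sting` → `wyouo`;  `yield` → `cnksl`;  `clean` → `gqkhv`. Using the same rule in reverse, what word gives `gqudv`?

clown

In sting: s→w is +4, t→y is +5, i→o is +6, n→u is +7 — the shift increases by 1 each position. Letter i (0-indexed) is shifted by i+4, so successive shifts are 4, 5, 6, ….
Reversing it on gqudv: g−4=c, q−5=l, u−6=o, d−7=w, v−8=n.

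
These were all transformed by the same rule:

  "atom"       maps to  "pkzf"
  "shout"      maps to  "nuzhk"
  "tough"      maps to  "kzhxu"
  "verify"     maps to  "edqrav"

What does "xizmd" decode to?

This is an affine cipher: with a=0,…,z=25, each position x becomes (23x+15) mod 26.
Undoing it on xizmd: x(23)→17·(23−15)≡6=g; i(8)→17·(8−15)≡11=l; z(25)→17·(25−15)≡14=o; m(12)→17·(12−15)≡1=b; d(3)→17·(3−15)≡4=e (all mod 26).

globe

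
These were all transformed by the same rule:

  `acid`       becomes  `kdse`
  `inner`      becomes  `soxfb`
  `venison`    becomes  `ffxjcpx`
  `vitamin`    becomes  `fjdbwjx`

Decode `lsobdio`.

Shifts by position in acid: pos 0: a→k (+10), pos 1: c→d (+1), pos 2: i→s (+10), pos 3: d→e (+1) — repeating every 2. The shifts repeat in a cycle of length 2: positions 0,1,… shift by +10, +1, then the pattern repeats.
Undoing it on lsobdio: l−10=b, s−1=r, o−10=e, b−1=a, d−10=t, i−1=h, o−10=e.

breathe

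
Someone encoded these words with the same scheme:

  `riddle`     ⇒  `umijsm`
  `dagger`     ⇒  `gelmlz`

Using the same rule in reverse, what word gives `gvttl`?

drone

In riddle: r→u is +3, i→m is +4, d→i is +5, d→j is +6 — the shift increases by 1 each position. Letter i (0-indexed) is shifted by i+3, so successive shifts are 3, 4, 5, ….
Undoing it on gvttl: g−3=d, v−4=r, t−5=o, t−6=n, l−7=e.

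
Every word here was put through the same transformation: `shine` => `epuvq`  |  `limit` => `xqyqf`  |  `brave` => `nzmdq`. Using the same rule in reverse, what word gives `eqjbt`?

The shifts repeat in a cycle of length 2: positions 0,1,… shift by +12, +8, then the pattern repeats.
Undoing it on eqjbt: e−12=s, q−8=i, j−12=x, b−8=t, t−12=h.

sixth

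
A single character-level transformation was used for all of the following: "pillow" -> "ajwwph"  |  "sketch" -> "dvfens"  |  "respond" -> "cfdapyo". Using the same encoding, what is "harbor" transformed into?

The shift depends on letter class: consonant p→a is +11, but vowel i→j is +1. The rule splits by letter class: vowels +1, consonants +11.
For harbor: h(cons)+11=s, a(vowel)+1=b, r(cons)+11=c, b(cons)+11=m, o(vowel)+1=p, r(cons)+11=c.

sbcmpc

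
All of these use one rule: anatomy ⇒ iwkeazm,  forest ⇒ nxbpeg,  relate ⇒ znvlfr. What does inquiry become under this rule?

qwafuem

In anatomy: a→i is +8, n→w is +9, a→k is +10, t→e is +11 — the shift increases by 1 each position. Letter i (0-indexed) is shifted by i+8, so successive shifts are 8, 9, 10, ….
For inquiry: i+8=q, n+9=w, q+10=a, u+11=f, i+12=u, r+13=e, y+14=m.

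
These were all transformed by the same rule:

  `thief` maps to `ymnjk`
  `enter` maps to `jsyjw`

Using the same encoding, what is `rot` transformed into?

Compare letters: t→y is +5, h→m is +5, i→n is +5 — a constant shift. This is a Caesar cipher with shift 5.
On rot: r+5=w, o+5=t, t+5=y.

wty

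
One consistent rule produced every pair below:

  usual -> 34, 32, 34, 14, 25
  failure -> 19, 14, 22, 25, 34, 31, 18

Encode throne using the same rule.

u is letter #21 and maps to 34: an offset of 13. Each letter is replaced by its alphabet position (a=1..z=26) + 13.
For throne: t=20→33, h=8→21, r=18→31, o=15→28, n=14→27, e=5→18.

33, 21, 31, 28, 27, 18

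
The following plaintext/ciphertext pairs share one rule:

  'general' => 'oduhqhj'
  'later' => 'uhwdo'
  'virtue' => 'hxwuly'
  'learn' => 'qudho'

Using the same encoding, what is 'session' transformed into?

The output letters match the input read backwards, each shifted +3: general reversed is lareneg. The word is reversed, then every letter is shifted forward by 3.
For session: reverse → noisses; then shift: n+3=q, o+3=r, i+3=l, s+3=v, s+3=v, e+3=h, s+3=v.

qrlvvhv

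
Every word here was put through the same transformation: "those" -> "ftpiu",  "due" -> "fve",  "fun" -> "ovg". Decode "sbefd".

cedar

The word is reversed, then every letter is shifted forward by 1.
Undoing it on sbefd: shift back: s−1=r, b−1=a, e−1=d, f−1=e, d−1=c → radec; then reverse → cedar.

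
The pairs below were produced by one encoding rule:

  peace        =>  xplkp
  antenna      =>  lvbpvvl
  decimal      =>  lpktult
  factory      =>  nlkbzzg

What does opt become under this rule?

Two shifts are in play — +11 for a/e/i/o/u, +8 for every other letter.
On opt: o(vowel)+11=z, p(cons)+8=x, t(cons)+8=b.

zxb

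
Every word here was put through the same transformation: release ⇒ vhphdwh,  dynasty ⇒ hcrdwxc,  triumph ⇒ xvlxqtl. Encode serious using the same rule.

The shift depends on letter class: consonant r→v is +4, but vowel e→h is +3. Vowels shift forward by 3 and consonants shift forward by 4.
Applying it to serious: s(cons)+4=w, e(vowel)+3=h, r(cons)+4=v, i(vowel)+3=l, o(vowel)+3=r, u(vowel)+3=x, s(cons)+4=w.

whvlrxw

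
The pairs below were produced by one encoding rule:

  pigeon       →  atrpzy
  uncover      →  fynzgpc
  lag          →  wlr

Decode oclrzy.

dragon

Compare letters: p→a is +11, i→t is +11, g→r is +11 — a constant shift. Every letter moves 11 places later in the alphabet, wrapping around z→a.
Reversing it on oclrzy: o−11=d, c−11=r, l−11=a, r−11=g, z−11=o, y−11=n.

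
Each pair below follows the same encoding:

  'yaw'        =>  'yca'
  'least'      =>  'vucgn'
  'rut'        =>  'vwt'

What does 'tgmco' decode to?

maker

The output letters match the input read backwards, each shifted +2: yaw reversed is way. Two steps: reverse the string, then apply a Caesar shift of +2.
Undoing it on tgmco: shift back: t−2=r, g−2=e, m−2=k, c−2=a, o−2=m → rekam; then reverse → maker.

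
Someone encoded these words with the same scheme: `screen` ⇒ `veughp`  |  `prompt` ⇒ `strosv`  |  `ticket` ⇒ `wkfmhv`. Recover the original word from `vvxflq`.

Shifts by position in screen: pos 0: s→v (+3), pos 1: c→e (+2), pos 2: r→u (+3), pos 3: e→g (+2) — repeating every 2. The shifts repeat in a cycle of length 2: positions 0,1,… shift by +3, +2, then the pattern repeats.
Decoding vvxflq: v−3=s, v−2=t, x−3=u, f−2=d, l−3=i, q−2=o.

studio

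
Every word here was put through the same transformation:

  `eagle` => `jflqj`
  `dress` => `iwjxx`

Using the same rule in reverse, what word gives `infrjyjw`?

diameter

Compare letters: e→j is +5, a→f is +5, g→l is +5 — a constant shift. Each letter is shifted forward by 5 in the alphabet (a Caesar shift of +5).
Decoding infrjyjw: i−5=d, n−5=i, f−5=a, r−5=m, j−5=e, y−5=t, j−5=e, w−5=r.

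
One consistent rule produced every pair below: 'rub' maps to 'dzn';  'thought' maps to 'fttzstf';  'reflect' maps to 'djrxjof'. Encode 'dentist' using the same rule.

The rule splits by letter class: vowels +5, consonants +12.
On dentist: d(cons)+12=p, e(vowel)+5=j, n(cons)+12=z, t(cons)+12=f, i(vowel)+5=n, s(cons)+12=e, t(cons)+12=f.

pjzfnef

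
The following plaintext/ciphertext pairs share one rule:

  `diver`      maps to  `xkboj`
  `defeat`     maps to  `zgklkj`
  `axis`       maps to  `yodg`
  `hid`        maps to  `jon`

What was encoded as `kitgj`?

dance

The output letters match the input read backwards, each shifted +6: diver reversed is revid. Two steps: reverse the string, then apply a Caesar shift of +6.
Decoding kitgj: shift back: k−6=e, i−6=c, t−6=n, g−6=a, j−6=d → ecnad; then reverse → dance.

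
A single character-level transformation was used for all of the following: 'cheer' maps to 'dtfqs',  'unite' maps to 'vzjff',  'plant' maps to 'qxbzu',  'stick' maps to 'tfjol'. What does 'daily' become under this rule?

emjxz

Shifts by position in cheer: pos 0: c→d (+1), pos 1: h→t (+12), pos 2: e→f (+1), pos 3: e→q (+12) — repeating every 2. A repeating key of period 2 is used — shifts +1, +12 over and over.
Applying it to daily: d+1=e, a+12=m, i+1=j, l+12=x, y+1=z.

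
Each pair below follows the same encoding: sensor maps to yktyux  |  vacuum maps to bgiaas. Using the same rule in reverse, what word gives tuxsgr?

normal

Compare letters: s→y is +6, e→k is +6, n→t is +6 — a constant shift. Every letter moves 6 places later in the alphabet, wrapping around z→a.
Undoing it on tuxsgr: t−6=n, u−6=o, x−6=r, s−6=m, g−6=a, r−6=l.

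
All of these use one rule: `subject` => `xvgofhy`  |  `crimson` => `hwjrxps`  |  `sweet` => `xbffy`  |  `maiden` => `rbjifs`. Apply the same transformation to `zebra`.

efgwb

The shift depends on letter class: consonant s→x is +5, but vowel u→v is +1. The rule splits by letter class: vowels +1, consonants +5.
Applying it to zebra: z(cons)+5=e, e(vowel)+1=f, b(cons)+5=g, r(cons)+5=w, a(vowel)+1=b.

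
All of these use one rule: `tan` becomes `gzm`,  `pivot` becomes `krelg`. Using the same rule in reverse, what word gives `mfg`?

Each pair mirrors across the alphabet (t↔g, a↔z, n↔m): positions sum to 25. This is the alphabet-reversal cipher (Atbash): a becomes z, b becomes y, etc.
Decoding mfg: m↔n, f↔u, g↔t.

nut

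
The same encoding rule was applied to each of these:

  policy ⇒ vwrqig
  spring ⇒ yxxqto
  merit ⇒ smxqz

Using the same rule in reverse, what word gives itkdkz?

Shifts by position in policy: pos 0: p→v (+6), pos 1: o→w (+8), pos 2: l→r (+6), pos 3: i→q (+8) — repeating every 2. The shifts repeat in a cycle of length 2: positions 0,1,… shift by +6, +8, then the pattern repeats.
Decoding itkdkz: i−6=c, t−8=l, k−6=e, d−8=v, k−6=e, z−8=r.

clever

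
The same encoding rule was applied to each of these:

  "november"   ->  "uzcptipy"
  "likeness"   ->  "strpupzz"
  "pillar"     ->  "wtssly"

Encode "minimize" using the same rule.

ttutttgp

The rule splits by letter class: vowels +11, consonants +7.
On minimize: m(cons)+7=t, i(vowel)+11=t, n(cons)+7=u, i(vowel)+11=t, m(cons)+7=t, i(vowel)+11=t, z(cons)+7=g, e(vowel)+11=p.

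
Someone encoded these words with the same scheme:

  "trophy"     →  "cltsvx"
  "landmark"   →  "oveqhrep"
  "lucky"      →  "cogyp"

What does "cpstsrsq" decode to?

monopoly

Two steps: reverse the string, then apply a Caesar shift of +4.
Decoding cpstsrsq: shift back: c−4=y, p−4=l, s−4=o, t−4=p, s−4=o, r−4=n, s−4=o, q−4=m → yloponom; then reverse → monopoly.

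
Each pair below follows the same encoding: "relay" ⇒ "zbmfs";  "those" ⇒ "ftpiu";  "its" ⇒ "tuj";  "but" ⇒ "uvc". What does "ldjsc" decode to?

The output letters match the input read backwards, each shifted +1: relay reversed is yaler. The word is reversed, then every letter is shifted forward by 1.
Reversing it on ldjsc: shift back: l−1=k, d−1=c, j−1=i, s−1=r, c−1=b → kcirb; then reverse → brick.

brick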